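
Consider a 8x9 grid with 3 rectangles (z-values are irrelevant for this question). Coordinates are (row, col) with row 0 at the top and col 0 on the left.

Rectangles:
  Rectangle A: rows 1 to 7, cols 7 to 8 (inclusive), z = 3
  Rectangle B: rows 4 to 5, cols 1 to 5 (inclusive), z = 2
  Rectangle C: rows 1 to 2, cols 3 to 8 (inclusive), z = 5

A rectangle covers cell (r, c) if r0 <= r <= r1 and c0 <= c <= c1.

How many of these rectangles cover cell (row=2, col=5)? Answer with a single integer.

Check cell (2,5):
  A: rows 1-7 cols 7-8 -> outside (col miss)
  B: rows 4-5 cols 1-5 -> outside (row miss)
  C: rows 1-2 cols 3-8 -> covers
Count covering = 1

Answer: 1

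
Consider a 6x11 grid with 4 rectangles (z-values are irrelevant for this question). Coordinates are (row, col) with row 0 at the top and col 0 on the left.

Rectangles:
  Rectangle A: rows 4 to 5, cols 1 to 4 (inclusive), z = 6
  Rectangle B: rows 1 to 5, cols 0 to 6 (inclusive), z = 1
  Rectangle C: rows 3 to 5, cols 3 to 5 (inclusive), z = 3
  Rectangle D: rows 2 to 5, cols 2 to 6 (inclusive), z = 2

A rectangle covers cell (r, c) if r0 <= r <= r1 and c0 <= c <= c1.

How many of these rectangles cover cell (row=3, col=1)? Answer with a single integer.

Check cell (3,1):
  A: rows 4-5 cols 1-4 -> outside (row miss)
  B: rows 1-5 cols 0-6 -> covers
  C: rows 3-5 cols 3-5 -> outside (col miss)
  D: rows 2-5 cols 2-6 -> outside (col miss)
Count covering = 1

Answer: 1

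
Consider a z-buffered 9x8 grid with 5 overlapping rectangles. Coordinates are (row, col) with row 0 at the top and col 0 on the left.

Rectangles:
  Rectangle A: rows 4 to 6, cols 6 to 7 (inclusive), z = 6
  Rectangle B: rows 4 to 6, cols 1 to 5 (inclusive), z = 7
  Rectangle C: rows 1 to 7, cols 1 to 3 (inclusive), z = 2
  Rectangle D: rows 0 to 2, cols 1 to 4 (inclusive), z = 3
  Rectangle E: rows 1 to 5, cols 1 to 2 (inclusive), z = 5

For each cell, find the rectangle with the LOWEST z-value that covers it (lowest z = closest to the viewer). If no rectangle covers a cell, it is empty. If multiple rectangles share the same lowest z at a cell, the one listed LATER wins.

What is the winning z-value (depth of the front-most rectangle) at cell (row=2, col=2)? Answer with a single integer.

Check cell (2,2):
  A: rows 4-6 cols 6-7 -> outside (row miss)
  B: rows 4-6 cols 1-5 -> outside (row miss)
  C: rows 1-7 cols 1-3 z=2 -> covers; best now C (z=2)
  D: rows 0-2 cols 1-4 z=3 -> covers; best now C (z=2)
  E: rows 1-5 cols 1-2 z=5 -> covers; best now C (z=2)
Winner: C at z=2

Answer: 2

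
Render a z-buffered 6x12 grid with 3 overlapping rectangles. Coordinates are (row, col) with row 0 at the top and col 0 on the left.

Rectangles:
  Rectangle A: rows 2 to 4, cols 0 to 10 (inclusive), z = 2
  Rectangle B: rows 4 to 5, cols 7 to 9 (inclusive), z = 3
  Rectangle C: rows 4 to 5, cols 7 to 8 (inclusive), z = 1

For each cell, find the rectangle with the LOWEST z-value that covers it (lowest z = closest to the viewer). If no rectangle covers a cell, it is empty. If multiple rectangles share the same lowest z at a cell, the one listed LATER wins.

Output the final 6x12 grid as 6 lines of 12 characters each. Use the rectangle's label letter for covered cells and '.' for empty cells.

............
............
AAAAAAAAAAA.
AAAAAAAAAAA.
AAAAAAACCAA.
.......CCB..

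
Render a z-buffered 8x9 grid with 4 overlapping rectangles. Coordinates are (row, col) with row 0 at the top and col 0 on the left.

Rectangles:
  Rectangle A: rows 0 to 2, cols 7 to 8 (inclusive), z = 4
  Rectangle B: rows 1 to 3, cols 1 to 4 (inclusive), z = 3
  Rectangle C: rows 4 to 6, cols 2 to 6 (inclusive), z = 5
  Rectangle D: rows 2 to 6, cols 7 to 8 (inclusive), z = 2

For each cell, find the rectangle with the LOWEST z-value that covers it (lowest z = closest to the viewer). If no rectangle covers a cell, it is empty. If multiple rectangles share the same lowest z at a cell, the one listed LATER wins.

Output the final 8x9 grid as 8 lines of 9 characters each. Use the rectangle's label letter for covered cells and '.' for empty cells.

.......AA
.BBBB..AA
.BBBB..DD
.BBBB..DD
..CCCCCDD
..CCCCCDD
..CCCCCDD
.........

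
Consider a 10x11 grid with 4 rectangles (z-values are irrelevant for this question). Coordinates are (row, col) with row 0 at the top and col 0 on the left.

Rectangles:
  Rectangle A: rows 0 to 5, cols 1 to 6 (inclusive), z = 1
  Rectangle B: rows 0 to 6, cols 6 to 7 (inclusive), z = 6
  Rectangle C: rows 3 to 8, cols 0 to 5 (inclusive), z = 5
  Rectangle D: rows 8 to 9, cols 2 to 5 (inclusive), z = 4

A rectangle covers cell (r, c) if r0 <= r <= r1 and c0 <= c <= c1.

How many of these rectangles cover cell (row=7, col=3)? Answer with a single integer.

Answer: 1

Derivation:
Check cell (7,3):
  A: rows 0-5 cols 1-6 -> outside (row miss)
  B: rows 0-6 cols 6-7 -> outside (row miss)
  C: rows 3-8 cols 0-5 -> covers
  D: rows 8-9 cols 2-5 -> outside (row miss)
Count covering = 1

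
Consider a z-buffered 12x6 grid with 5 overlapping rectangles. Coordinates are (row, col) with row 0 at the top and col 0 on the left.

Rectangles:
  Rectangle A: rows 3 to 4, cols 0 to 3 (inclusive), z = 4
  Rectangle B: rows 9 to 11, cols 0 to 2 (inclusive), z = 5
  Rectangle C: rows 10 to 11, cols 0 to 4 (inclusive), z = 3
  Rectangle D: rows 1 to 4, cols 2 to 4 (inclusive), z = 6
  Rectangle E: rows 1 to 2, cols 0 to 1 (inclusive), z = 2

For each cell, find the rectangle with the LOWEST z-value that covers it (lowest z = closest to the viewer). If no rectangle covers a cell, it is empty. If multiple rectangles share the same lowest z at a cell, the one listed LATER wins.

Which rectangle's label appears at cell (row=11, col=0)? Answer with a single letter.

Answer: C

Derivation:
Check cell (11,0):
  A: rows 3-4 cols 0-3 -> outside (row miss)
  B: rows 9-11 cols 0-2 z=5 -> covers; best now B (z=5)
  C: rows 10-11 cols 0-4 z=3 -> covers; best now C (z=3)
  D: rows 1-4 cols 2-4 -> outside (row miss)
  E: rows 1-2 cols 0-1 -> outside (row miss)
Winner: C at z=3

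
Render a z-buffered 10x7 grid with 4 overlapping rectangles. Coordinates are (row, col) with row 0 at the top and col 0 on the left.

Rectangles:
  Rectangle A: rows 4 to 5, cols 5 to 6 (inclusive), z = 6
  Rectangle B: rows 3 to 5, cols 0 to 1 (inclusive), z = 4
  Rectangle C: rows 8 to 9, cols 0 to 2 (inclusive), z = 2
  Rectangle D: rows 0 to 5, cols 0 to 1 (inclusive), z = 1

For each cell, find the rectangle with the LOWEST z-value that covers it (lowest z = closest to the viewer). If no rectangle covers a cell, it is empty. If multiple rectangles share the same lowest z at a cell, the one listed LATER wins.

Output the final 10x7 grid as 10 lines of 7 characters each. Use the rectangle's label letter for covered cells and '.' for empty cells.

DD.....
DD.....
DD.....
DD.....
DD...AA
DD...AA
.......
.......
CCC....
CCC....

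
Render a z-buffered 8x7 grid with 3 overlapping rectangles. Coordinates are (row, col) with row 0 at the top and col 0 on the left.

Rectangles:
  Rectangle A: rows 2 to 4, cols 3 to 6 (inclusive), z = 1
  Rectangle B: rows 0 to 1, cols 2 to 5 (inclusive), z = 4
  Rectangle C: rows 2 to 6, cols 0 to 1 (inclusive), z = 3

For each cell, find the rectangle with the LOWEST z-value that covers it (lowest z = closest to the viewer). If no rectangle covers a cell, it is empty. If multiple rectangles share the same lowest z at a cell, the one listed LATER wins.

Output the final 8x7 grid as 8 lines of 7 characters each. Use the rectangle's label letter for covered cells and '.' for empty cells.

..BBBB.
..BBBB.
CC.AAAA
CC.AAAA
CC.AAAA
CC.....
CC.....
.......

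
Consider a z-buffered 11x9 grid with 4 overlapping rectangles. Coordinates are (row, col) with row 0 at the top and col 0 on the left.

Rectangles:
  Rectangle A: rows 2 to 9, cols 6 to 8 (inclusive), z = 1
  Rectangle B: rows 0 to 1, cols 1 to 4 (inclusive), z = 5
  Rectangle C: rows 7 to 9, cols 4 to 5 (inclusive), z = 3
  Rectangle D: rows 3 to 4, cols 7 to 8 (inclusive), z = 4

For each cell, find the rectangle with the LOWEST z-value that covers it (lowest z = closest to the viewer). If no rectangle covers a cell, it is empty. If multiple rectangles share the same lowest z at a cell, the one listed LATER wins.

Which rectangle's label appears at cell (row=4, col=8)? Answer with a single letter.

Answer: A

Derivation:
Check cell (4,8):
  A: rows 2-9 cols 6-8 z=1 -> covers; best now A (z=1)
  B: rows 0-1 cols 1-4 -> outside (row miss)
  C: rows 7-9 cols 4-5 -> outside (row miss)
  D: rows 3-4 cols 7-8 z=4 -> covers; best now A (z=1)
Winner: A at z=1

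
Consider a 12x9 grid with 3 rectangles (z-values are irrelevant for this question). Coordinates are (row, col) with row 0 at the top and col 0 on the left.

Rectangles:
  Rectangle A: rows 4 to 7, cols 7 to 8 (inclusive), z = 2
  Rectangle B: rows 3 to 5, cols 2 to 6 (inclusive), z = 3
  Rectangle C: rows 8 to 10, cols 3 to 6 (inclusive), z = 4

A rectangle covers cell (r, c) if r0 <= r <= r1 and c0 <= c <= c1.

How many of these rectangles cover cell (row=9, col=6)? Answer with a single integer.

Answer: 1

Derivation:
Check cell (9,6):
  A: rows 4-7 cols 7-8 -> outside (row miss)
  B: rows 3-5 cols 2-6 -> outside (row miss)
  C: rows 8-10 cols 3-6 -> covers
Count covering = 1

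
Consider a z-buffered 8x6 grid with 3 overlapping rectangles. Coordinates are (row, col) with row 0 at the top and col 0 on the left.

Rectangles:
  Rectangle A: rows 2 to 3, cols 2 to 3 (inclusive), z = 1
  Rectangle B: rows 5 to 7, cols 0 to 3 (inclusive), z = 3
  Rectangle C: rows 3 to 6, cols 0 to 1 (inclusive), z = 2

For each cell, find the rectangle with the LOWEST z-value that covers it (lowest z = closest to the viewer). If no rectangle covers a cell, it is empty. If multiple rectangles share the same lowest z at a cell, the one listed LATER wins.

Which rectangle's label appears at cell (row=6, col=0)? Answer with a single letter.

Check cell (6,0):
  A: rows 2-3 cols 2-3 -> outside (row miss)
  B: rows 5-7 cols 0-3 z=3 -> covers; best now B (z=3)
  C: rows 3-6 cols 0-1 z=2 -> covers; best now C (z=2)
Winner: C at z=2

Answer: C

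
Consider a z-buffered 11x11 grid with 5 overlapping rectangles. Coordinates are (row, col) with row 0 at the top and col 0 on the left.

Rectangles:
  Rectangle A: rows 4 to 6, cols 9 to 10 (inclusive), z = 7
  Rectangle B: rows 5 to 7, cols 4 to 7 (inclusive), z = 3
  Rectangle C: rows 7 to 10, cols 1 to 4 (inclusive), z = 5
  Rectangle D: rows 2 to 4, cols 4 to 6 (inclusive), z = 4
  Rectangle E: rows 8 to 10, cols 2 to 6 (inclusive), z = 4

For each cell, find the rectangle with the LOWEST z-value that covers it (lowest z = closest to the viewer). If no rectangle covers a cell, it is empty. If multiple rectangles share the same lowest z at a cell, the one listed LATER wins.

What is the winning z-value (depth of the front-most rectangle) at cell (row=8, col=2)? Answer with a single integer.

Answer: 4

Derivation:
Check cell (8,2):
  A: rows 4-6 cols 9-10 -> outside (row miss)
  B: rows 5-7 cols 4-7 -> outside (row miss)
  C: rows 7-10 cols 1-4 z=5 -> covers; best now C (z=5)
  D: rows 2-4 cols 4-6 -> outside (row miss)
  E: rows 8-10 cols 2-6 z=4 -> covers; best now E (z=4)
Winner: E at z=4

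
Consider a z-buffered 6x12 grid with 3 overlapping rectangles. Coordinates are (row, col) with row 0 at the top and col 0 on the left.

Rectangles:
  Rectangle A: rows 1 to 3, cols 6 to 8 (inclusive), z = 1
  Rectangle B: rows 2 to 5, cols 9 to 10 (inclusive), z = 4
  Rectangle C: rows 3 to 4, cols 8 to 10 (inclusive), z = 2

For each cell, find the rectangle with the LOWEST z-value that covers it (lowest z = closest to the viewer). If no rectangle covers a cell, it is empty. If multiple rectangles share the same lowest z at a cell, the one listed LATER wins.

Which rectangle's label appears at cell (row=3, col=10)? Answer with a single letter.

Check cell (3,10):
  A: rows 1-3 cols 6-8 -> outside (col miss)
  B: rows 2-5 cols 9-10 z=4 -> covers; best now B (z=4)
  C: rows 3-4 cols 8-10 z=2 -> covers; best now C (z=2)
Winner: C at z=2

Answer: C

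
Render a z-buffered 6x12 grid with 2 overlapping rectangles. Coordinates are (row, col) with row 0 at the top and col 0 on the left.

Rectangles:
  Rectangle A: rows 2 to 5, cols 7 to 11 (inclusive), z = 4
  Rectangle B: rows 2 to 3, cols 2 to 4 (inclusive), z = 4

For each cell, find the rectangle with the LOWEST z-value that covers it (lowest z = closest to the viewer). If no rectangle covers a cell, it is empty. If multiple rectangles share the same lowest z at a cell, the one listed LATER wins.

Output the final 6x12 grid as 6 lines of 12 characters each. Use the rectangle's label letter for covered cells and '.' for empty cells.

............
............
..BBB..AAAAA
..BBB..AAAAA
.......AAAAA
.......AAAAA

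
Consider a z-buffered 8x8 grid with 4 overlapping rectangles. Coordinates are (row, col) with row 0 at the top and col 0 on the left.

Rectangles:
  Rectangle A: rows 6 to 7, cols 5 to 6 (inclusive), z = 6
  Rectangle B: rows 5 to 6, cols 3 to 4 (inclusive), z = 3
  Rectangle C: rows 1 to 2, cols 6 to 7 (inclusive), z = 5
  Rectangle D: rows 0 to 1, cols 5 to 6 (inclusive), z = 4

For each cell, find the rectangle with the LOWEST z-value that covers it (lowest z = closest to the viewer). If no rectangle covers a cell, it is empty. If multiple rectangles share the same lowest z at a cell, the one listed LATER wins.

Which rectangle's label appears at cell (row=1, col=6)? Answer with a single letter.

Answer: D

Derivation:
Check cell (1,6):
  A: rows 6-7 cols 5-6 -> outside (row miss)
  B: rows 5-6 cols 3-4 -> outside (row miss)
  C: rows 1-2 cols 6-7 z=5 -> covers; best now C (z=5)
  D: rows 0-1 cols 5-6 z=4 -> covers; best now D (z=4)
Winner: D at z=4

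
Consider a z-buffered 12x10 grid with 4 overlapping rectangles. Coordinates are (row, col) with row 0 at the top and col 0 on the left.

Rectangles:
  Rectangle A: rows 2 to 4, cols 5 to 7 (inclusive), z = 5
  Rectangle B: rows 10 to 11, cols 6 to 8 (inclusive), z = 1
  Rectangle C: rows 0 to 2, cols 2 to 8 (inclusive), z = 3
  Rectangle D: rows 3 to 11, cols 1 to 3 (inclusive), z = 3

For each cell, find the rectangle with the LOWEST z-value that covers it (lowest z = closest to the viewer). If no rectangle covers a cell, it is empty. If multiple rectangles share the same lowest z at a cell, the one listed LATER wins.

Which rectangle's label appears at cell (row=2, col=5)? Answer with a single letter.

Answer: C

Derivation:
Check cell (2,5):
  A: rows 2-4 cols 5-7 z=5 -> covers; best now A (z=5)
  B: rows 10-11 cols 6-8 -> outside (row miss)
  C: rows 0-2 cols 2-8 z=3 -> covers; best now C (z=3)
  D: rows 3-11 cols 1-3 -> outside (row miss)
Winner: C at z=3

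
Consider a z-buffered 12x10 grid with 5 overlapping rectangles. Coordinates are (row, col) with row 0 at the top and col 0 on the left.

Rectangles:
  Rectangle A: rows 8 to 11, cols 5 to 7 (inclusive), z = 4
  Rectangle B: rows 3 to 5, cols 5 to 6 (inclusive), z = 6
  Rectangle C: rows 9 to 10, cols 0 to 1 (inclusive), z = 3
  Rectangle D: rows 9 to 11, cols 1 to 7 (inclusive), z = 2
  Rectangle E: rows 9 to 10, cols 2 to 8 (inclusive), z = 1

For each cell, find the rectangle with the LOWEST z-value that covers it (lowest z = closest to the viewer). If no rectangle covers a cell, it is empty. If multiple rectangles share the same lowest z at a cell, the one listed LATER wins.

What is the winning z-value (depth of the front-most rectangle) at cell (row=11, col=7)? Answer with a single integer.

Answer: 2

Derivation:
Check cell (11,7):
  A: rows 8-11 cols 5-7 z=4 -> covers; best now A (z=4)
  B: rows 3-5 cols 5-6 -> outside (row miss)
  C: rows 9-10 cols 0-1 -> outside (row miss)
  D: rows 9-11 cols 1-7 z=2 -> covers; best now D (z=2)
  E: rows 9-10 cols 2-8 -> outside (row miss)
Winner: D at z=2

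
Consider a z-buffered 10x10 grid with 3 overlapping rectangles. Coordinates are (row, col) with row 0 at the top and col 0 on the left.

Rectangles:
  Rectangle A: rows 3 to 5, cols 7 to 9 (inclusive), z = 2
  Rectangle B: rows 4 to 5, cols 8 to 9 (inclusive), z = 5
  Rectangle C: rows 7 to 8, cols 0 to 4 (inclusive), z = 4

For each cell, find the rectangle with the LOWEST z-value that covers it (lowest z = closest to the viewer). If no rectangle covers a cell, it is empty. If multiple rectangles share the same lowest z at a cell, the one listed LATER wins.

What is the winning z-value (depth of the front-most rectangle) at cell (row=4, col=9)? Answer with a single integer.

Answer: 2

Derivation:
Check cell (4,9):
  A: rows 3-5 cols 7-9 z=2 -> covers; best now A (z=2)
  B: rows 4-5 cols 8-9 z=5 -> covers; best now A (z=2)
  C: rows 7-8 cols 0-4 -> outside (row miss)
Winner: A at z=2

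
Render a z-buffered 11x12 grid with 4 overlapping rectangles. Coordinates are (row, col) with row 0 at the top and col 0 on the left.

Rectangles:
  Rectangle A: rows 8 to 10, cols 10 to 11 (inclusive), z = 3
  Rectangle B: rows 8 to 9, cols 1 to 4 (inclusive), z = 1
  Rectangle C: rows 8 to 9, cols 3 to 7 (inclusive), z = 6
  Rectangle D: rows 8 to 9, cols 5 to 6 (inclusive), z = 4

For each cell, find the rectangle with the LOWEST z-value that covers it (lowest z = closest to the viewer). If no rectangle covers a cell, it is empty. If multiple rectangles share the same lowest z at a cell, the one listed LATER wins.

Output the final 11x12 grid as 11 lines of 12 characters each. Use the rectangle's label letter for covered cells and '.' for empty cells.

............
............
............
............
............
............
............
............
.BBBBDDC..AA
.BBBBDDC..AA
..........AA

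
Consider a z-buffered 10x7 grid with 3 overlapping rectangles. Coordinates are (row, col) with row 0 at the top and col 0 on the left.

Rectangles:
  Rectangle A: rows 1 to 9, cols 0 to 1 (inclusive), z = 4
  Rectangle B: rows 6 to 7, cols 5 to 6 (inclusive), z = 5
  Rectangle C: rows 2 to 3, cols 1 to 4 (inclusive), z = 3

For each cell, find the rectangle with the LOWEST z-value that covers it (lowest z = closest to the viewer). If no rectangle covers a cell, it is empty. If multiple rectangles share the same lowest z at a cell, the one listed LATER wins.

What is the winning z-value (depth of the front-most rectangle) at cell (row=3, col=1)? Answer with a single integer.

Answer: 3

Derivation:
Check cell (3,1):
  A: rows 1-9 cols 0-1 z=4 -> covers; best now A (z=4)
  B: rows 6-7 cols 5-6 -> outside (row miss)
  C: rows 2-3 cols 1-4 z=3 -> covers; best now C (z=3)
Winner: C at z=3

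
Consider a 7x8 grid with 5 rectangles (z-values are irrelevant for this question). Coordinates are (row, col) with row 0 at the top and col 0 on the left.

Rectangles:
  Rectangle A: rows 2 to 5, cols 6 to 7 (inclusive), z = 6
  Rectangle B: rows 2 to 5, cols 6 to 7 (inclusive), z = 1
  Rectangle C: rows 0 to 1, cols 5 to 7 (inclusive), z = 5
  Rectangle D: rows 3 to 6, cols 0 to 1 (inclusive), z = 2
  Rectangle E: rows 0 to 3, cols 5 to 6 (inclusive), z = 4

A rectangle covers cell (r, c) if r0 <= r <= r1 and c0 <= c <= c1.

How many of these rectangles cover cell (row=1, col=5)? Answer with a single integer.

Answer: 2

Derivation:
Check cell (1,5):
  A: rows 2-5 cols 6-7 -> outside (row miss)
  B: rows 2-5 cols 6-7 -> outside (row miss)
  C: rows 0-1 cols 5-7 -> covers
  D: rows 3-6 cols 0-1 -> outside (row miss)
  E: rows 0-3 cols 5-6 -> covers
Count covering = 2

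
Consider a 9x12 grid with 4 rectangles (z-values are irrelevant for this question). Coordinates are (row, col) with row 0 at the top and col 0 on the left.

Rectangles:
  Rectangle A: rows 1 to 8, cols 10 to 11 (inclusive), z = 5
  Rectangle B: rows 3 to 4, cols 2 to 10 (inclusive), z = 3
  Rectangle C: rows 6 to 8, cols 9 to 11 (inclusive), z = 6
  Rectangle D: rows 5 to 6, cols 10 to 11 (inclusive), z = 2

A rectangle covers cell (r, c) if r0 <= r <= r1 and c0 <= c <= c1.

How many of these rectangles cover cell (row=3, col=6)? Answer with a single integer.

Answer: 1

Derivation:
Check cell (3,6):
  A: rows 1-8 cols 10-11 -> outside (col miss)
  B: rows 3-4 cols 2-10 -> covers
  C: rows 6-8 cols 9-11 -> outside (row miss)
  D: rows 5-6 cols 10-11 -> outside (row miss)
Count covering = 1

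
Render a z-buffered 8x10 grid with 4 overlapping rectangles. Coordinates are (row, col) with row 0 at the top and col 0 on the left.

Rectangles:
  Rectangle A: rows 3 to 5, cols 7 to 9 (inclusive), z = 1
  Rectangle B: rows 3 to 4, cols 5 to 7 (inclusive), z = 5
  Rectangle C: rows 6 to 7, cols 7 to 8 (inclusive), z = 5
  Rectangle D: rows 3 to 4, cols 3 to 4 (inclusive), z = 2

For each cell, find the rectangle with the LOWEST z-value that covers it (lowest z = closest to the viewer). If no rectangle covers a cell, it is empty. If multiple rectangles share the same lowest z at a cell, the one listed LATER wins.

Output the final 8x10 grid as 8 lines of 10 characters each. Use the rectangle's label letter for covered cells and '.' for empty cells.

..........
..........
..........
...DDBBAAA
...DDBBAAA
.......AAA
.......CC.
.......CC.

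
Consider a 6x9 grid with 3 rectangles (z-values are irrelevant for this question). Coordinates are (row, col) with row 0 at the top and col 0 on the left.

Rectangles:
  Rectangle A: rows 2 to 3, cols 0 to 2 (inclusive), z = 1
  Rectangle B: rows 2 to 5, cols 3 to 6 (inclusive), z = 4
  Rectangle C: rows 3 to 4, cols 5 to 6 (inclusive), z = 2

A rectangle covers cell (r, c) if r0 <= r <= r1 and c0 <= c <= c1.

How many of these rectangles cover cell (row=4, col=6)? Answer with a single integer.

Check cell (4,6):
  A: rows 2-3 cols 0-2 -> outside (row miss)
  B: rows 2-5 cols 3-6 -> covers
  C: rows 3-4 cols 5-6 -> covers
Count covering = 2

Answer: 2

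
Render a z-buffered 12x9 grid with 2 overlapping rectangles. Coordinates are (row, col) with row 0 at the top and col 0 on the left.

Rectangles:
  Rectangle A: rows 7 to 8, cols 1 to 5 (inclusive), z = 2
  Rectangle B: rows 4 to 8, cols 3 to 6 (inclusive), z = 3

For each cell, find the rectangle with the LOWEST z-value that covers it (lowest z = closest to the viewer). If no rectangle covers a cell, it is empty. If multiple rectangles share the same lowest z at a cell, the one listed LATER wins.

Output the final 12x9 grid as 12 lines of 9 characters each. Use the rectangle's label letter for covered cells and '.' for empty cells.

.........
.........
.........
.........
...BBBB..
...BBBB..
...BBBB..
.AAAAAB..
.AAAAAB..
.........
.........
.........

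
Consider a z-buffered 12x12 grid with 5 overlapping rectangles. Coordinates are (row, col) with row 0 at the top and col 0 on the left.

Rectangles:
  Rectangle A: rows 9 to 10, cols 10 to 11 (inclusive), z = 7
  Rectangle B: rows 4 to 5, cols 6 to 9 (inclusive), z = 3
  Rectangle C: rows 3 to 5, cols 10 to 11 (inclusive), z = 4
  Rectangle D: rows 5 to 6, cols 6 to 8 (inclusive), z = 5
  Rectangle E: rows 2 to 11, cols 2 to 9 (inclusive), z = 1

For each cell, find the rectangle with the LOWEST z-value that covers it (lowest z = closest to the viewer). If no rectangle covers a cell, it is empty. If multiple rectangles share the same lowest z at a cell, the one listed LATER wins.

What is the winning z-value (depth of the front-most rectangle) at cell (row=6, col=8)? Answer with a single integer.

Answer: 1

Derivation:
Check cell (6,8):
  A: rows 9-10 cols 10-11 -> outside (row miss)
  B: rows 4-5 cols 6-9 -> outside (row miss)
  C: rows 3-5 cols 10-11 -> outside (row miss)
  D: rows 5-6 cols 6-8 z=5 -> covers; best now D (z=5)
  E: rows 2-11 cols 2-9 z=1 -> covers; best now E (z=1)
Winner: E at z=1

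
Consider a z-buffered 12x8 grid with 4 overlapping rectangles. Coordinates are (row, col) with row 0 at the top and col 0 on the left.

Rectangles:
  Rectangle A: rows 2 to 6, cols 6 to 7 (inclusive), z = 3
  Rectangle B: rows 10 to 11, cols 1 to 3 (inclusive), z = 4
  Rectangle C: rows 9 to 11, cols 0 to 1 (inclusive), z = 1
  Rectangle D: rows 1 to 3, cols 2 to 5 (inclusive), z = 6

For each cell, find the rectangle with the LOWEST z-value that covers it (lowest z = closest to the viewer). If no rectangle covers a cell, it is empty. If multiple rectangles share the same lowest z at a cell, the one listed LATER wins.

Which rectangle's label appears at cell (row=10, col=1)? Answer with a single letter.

Answer: C

Derivation:
Check cell (10,1):
  A: rows 2-6 cols 6-7 -> outside (row miss)
  B: rows 10-11 cols 1-3 z=4 -> covers; best now B (z=4)
  C: rows 9-11 cols 0-1 z=1 -> covers; best now C (z=1)
  D: rows 1-3 cols 2-5 -> outside (row miss)
Winner: C at z=1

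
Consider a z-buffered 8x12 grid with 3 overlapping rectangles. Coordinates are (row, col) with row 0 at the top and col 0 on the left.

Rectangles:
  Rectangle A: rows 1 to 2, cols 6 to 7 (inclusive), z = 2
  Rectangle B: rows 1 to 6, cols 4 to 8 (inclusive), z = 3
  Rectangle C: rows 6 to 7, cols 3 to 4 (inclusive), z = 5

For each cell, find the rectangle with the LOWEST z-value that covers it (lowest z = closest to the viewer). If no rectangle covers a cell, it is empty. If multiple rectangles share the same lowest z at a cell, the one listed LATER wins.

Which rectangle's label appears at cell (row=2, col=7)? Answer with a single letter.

Answer: A

Derivation:
Check cell (2,7):
  A: rows 1-2 cols 6-7 z=2 -> covers; best now A (z=2)
  B: rows 1-6 cols 4-8 z=3 -> covers; best now A (z=2)
  C: rows 6-7 cols 3-4 -> outside (row miss)
Winner: A at z=2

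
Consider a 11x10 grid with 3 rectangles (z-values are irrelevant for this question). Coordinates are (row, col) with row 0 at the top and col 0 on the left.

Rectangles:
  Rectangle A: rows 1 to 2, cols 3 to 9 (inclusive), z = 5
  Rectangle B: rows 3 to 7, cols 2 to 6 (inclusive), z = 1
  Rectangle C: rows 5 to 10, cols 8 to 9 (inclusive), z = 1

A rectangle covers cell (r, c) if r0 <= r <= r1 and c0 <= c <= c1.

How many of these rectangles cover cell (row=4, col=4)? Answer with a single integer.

Answer: 1

Derivation:
Check cell (4,4):
  A: rows 1-2 cols 3-9 -> outside (row miss)
  B: rows 3-7 cols 2-6 -> covers
  C: rows 5-10 cols 8-9 -> outside (row miss)
Count covering = 1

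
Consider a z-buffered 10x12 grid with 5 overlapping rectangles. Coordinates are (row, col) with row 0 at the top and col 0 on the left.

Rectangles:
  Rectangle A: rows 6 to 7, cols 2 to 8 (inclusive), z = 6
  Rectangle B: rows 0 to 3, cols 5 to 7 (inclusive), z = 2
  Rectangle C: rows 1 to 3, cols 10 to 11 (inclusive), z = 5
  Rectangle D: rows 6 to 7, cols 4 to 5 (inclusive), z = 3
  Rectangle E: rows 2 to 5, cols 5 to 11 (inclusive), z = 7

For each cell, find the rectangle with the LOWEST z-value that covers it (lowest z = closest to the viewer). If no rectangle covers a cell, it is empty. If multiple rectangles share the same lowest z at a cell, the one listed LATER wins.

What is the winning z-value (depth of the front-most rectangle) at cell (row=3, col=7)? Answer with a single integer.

Check cell (3,7):
  A: rows 6-7 cols 2-8 -> outside (row miss)
  B: rows 0-3 cols 5-7 z=2 -> covers; best now B (z=2)
  C: rows 1-3 cols 10-11 -> outside (col miss)
  D: rows 6-7 cols 4-5 -> outside (row miss)
  E: rows 2-5 cols 5-11 z=7 -> covers; best now B (z=2)
Winner: B at z=2

Answer: 2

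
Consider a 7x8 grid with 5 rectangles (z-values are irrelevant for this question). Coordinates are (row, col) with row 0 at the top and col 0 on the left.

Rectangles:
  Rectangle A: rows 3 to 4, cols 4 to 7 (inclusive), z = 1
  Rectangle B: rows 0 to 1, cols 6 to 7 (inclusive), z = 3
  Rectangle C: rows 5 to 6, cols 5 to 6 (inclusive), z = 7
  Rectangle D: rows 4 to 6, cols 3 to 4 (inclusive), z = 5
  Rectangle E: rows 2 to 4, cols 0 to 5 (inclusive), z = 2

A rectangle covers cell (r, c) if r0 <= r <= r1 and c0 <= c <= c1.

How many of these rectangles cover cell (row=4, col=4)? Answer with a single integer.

Check cell (4,4):
  A: rows 3-4 cols 4-7 -> covers
  B: rows 0-1 cols 6-7 -> outside (row miss)
  C: rows 5-6 cols 5-6 -> outside (row miss)
  D: rows 4-6 cols 3-4 -> covers
  E: rows 2-4 cols 0-5 -> covers
Count covering = 3

Answer: 3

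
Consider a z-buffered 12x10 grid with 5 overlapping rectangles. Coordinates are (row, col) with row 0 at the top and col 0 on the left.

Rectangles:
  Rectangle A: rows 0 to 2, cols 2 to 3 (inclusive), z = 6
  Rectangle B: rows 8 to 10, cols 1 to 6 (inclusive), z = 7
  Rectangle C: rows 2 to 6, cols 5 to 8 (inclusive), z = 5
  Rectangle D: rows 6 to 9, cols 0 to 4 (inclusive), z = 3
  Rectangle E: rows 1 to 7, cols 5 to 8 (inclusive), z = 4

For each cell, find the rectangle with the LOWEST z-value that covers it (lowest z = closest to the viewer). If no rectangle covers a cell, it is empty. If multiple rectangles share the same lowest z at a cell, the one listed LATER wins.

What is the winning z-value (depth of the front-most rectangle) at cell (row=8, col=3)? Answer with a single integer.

Answer: 3

Derivation:
Check cell (8,3):
  A: rows 0-2 cols 2-3 -> outside (row miss)
  B: rows 8-10 cols 1-6 z=7 -> covers; best now B (z=7)
  C: rows 2-6 cols 5-8 -> outside (row miss)
  D: rows 6-9 cols 0-4 z=3 -> covers; best now D (z=3)
  E: rows 1-7 cols 5-8 -> outside (row miss)
Winner: D at z=3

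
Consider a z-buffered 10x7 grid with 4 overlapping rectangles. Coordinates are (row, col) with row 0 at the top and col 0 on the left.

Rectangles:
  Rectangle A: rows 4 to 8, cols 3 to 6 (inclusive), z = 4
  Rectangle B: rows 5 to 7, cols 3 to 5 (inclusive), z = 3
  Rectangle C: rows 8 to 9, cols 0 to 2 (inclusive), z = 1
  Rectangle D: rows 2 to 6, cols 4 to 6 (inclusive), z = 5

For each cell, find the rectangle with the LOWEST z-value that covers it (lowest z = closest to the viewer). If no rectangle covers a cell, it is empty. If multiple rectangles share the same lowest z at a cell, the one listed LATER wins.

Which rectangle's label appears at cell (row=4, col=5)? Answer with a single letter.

Check cell (4,5):
  A: rows 4-8 cols 3-6 z=4 -> covers; best now A (z=4)
  B: rows 5-7 cols 3-5 -> outside (row miss)
  C: rows 8-9 cols 0-2 -> outside (row miss)
  D: rows 2-6 cols 4-6 z=5 -> covers; best now A (z=4)
Winner: A at z=4

Answer: A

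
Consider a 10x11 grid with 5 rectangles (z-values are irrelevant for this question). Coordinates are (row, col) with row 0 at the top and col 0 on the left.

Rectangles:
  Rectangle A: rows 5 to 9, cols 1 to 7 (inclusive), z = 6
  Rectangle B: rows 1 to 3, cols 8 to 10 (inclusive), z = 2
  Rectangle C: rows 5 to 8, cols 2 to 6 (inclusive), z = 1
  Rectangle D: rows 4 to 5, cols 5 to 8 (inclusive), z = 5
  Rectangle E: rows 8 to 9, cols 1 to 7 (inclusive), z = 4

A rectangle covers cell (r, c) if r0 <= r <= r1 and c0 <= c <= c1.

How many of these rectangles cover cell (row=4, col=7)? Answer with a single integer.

Check cell (4,7):
  A: rows 5-9 cols 1-7 -> outside (row miss)
  B: rows 1-3 cols 8-10 -> outside (row miss)
  C: rows 5-8 cols 2-6 -> outside (row miss)
  D: rows 4-5 cols 5-8 -> covers
  E: rows 8-9 cols 1-7 -> outside (row miss)
Count covering = 1

Answer: 1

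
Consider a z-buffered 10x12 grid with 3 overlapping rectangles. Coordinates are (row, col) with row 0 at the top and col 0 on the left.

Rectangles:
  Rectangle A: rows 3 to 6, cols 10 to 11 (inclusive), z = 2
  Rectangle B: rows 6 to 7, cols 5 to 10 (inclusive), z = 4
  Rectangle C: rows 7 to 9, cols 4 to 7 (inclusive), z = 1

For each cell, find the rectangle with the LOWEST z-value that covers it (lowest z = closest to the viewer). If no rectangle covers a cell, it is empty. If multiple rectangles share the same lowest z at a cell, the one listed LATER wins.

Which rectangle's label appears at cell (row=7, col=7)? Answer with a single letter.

Check cell (7,7):
  A: rows 3-6 cols 10-11 -> outside (row miss)
  B: rows 6-7 cols 5-10 z=4 -> covers; best now B (z=4)
  C: rows 7-9 cols 4-7 z=1 -> covers; best now C (z=1)
Winner: C at z=1

Answer: C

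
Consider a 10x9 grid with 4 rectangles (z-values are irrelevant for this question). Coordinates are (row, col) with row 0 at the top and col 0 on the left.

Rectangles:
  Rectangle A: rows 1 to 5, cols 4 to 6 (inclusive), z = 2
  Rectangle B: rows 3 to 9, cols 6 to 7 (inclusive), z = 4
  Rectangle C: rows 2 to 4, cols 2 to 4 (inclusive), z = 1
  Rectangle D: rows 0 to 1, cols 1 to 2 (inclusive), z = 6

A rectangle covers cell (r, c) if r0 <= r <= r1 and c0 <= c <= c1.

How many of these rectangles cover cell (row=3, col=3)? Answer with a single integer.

Answer: 1

Derivation:
Check cell (3,3):
  A: rows 1-5 cols 4-6 -> outside (col miss)
  B: rows 3-9 cols 6-7 -> outside (col miss)
  C: rows 2-4 cols 2-4 -> covers
  D: rows 0-1 cols 1-2 -> outside (row miss)
Count covering = 1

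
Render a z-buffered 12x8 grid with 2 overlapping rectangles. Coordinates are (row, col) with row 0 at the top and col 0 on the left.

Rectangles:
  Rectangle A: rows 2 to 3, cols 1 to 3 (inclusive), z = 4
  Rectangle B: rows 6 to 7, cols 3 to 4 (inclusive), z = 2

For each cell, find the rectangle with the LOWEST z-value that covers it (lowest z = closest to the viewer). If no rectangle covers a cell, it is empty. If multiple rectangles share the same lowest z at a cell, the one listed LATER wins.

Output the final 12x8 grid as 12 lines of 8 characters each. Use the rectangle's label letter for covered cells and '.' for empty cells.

........
........
.AAA....
.AAA....
........
........
...BB...
...BB...
........
........
........
........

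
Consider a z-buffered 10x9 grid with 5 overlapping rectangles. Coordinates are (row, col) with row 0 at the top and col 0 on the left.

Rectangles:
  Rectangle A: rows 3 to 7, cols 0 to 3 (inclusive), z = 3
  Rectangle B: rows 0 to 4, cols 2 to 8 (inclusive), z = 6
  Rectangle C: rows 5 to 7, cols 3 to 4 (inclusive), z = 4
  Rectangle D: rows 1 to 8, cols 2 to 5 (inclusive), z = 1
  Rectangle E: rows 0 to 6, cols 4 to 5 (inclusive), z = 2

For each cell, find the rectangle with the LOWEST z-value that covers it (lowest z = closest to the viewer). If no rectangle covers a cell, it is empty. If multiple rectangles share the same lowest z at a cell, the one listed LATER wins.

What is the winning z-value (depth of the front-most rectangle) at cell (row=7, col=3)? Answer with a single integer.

Check cell (7,3):
  A: rows 3-7 cols 0-3 z=3 -> covers; best now A (z=3)
  B: rows 0-4 cols 2-8 -> outside (row miss)
  C: rows 5-7 cols 3-4 z=4 -> covers; best now A (z=3)
  D: rows 1-8 cols 2-5 z=1 -> covers; best now D (z=1)
  E: rows 0-6 cols 4-5 -> outside (row miss)
Winner: D at z=1

Answer: 1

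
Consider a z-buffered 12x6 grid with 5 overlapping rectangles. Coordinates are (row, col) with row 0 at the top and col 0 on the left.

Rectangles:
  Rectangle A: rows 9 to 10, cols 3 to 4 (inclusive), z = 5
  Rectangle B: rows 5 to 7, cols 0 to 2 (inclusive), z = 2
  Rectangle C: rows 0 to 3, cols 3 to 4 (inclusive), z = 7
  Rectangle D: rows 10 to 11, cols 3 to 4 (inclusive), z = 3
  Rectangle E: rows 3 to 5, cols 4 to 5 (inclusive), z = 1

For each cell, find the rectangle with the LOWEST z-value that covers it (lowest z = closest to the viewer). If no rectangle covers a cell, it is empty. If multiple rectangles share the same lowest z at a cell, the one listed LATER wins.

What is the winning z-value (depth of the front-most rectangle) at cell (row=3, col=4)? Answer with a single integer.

Answer: 1

Derivation:
Check cell (3,4):
  A: rows 9-10 cols 3-4 -> outside (row miss)
  B: rows 5-7 cols 0-2 -> outside (row miss)
  C: rows 0-3 cols 3-4 z=7 -> covers; best now C (z=7)
  D: rows 10-11 cols 3-4 -> outside (row miss)
  E: rows 3-5 cols 4-5 z=1 -> covers; best now E (z=1)
Winner: E at z=1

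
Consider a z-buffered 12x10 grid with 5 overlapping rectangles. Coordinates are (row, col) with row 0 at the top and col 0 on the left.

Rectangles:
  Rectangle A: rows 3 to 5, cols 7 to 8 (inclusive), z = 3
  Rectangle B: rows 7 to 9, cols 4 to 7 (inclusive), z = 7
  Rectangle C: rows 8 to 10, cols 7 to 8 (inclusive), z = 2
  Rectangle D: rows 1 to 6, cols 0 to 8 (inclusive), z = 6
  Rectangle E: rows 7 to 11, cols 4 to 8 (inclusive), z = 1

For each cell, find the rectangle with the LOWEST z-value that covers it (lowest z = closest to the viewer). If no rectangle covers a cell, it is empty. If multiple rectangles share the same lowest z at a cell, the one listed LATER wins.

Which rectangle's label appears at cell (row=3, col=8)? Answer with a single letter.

Check cell (3,8):
  A: rows 3-5 cols 7-8 z=3 -> covers; best now A (z=3)
  B: rows 7-9 cols 4-7 -> outside (row miss)
  C: rows 8-10 cols 7-8 -> outside (row miss)
  D: rows 1-6 cols 0-8 z=6 -> covers; best now A (z=3)
  E: rows 7-11 cols 4-8 -> outside (row miss)
Winner: A at z=3

Answer: A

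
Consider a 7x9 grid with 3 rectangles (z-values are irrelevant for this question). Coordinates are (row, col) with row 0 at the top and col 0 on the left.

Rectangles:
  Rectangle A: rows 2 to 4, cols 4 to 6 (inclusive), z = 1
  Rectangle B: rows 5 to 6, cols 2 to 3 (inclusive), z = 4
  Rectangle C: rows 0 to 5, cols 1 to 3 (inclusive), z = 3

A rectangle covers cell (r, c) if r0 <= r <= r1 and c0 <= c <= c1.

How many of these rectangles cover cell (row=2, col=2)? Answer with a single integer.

Check cell (2,2):
  A: rows 2-4 cols 4-6 -> outside (col miss)
  B: rows 5-6 cols 2-3 -> outside (row miss)
  C: rows 0-5 cols 1-3 -> covers
Count covering = 1

Answer: 1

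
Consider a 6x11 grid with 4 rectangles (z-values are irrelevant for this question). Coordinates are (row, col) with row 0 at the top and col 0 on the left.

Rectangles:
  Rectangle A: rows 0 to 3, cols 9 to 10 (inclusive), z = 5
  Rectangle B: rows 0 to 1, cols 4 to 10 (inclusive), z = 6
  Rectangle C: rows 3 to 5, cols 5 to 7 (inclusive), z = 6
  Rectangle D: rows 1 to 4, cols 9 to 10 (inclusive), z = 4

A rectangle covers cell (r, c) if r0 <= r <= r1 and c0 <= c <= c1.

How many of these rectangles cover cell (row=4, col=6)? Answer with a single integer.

Answer: 1

Derivation:
Check cell (4,6):
  A: rows 0-3 cols 9-10 -> outside (row miss)
  B: rows 0-1 cols 4-10 -> outside (row miss)
  C: rows 3-5 cols 5-7 -> covers
  D: rows 1-4 cols 9-10 -> outside (col miss)
Count covering = 1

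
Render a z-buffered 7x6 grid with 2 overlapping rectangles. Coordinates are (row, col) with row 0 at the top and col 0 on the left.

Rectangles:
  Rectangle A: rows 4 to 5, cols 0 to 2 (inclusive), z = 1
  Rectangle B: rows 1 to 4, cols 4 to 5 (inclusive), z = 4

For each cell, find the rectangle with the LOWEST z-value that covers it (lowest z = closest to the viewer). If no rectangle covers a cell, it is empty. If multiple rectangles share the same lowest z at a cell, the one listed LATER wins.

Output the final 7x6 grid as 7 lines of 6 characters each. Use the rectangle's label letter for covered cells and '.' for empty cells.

......
....BB
....BB
....BB
AAA.BB
AAA...
......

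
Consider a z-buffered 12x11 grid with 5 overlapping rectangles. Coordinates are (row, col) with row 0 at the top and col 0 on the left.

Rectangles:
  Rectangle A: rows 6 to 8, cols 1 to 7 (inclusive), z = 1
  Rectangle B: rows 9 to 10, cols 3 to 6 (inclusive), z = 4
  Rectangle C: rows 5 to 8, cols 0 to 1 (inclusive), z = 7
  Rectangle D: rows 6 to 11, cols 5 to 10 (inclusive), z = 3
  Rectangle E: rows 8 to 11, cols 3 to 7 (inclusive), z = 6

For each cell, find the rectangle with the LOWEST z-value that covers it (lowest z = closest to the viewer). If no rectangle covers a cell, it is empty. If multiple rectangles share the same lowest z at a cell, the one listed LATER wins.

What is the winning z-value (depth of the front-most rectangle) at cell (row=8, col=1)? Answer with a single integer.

Check cell (8,1):
  A: rows 6-8 cols 1-7 z=1 -> covers; best now A (z=1)
  B: rows 9-10 cols 3-6 -> outside (row miss)
  C: rows 5-8 cols 0-1 z=7 -> covers; best now A (z=1)
  D: rows 6-11 cols 5-10 -> outside (col miss)
  E: rows 8-11 cols 3-7 -> outside (col miss)
Winner: A at z=1

Answer: 1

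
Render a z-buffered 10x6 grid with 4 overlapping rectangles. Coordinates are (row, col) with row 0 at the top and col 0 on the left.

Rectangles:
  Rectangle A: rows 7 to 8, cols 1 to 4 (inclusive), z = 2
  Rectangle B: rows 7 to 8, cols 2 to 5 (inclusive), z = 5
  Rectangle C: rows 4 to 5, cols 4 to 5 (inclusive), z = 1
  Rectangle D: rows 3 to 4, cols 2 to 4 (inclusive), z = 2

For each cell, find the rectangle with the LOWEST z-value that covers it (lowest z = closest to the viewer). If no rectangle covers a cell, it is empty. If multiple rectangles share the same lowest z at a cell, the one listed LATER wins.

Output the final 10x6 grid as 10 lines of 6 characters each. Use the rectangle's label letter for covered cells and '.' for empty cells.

......
......
......
..DDD.
..DDCC
....CC
......
.AAAAB
.AAAAB
......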